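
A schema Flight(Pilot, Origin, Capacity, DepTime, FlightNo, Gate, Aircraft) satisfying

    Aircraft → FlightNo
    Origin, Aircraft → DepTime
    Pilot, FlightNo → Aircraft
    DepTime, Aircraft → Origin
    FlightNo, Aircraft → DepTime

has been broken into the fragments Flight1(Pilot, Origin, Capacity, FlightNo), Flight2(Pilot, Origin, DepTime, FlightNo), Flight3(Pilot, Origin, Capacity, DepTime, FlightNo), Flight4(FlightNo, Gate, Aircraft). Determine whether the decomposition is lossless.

Chase test. Columns are Pilot, Origin, Capacity, DepTime, FlightNo, Gate, Aircraft; row i has aⱼ where attribute j ∈ Flighti, else bᵢⱼ.
Initial tableau (one row per fragment):
  row 1: a1 a2 a3 b14 a5 b16 b17
  row 2: a1 a2 b23 a4 a5 b26 b27
  row 3: a1 a2 a3 a4 a5 b36 b37
  row 4: b41 b42 b43 b44 a5 a6 a7
Rows 1 and 2 agree on Pilot, FlightNo; apply Pilot, FlightNo→Aircraft and equate their Aircraft entries.
Rows 1 and 3 agree on Pilot, FlightNo; apply Pilot, FlightNo→Aircraft and equate their Aircraft entries.
Rows 1 and 2 agree on FlightNo, Aircraft; apply FlightNo, Aircraft→DepTime and equate their DepTime entries.
No row becomes fully distinguished — the join is lossy.

No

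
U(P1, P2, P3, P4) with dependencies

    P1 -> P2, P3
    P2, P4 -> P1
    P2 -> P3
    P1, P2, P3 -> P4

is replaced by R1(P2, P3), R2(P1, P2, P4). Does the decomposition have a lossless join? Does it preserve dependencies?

lossless and dependency-preserving

Lossless test: (P2)⁺ = {P2, P3}, which contains all of one fragment — lossless.
Dependency preservation: P1 → P2, P3; P1, P2, P3 → P4 are not contained in any single fragment, but the restricted closure of each left-hand side across the fragments still reaches the right-hand side; the remaining FDs each lie inside some fragment. All dependencies are preserved.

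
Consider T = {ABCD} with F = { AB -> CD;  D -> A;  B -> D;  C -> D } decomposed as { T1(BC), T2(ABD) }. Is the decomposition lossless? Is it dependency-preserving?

Lossless test: (B)⁺ = {ABCD}, which contains all of one fragment — lossless.
Dependency preservation: the restricted closure of {C} across the fragments never reaches {D}, so C → D cannot be enforced without a join — not preserved.

lossless but not dependency-preserving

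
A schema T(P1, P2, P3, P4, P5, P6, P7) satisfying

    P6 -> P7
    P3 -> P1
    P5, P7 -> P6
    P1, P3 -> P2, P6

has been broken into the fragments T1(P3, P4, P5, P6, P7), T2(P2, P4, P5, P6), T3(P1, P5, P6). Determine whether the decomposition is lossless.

No

Chase test. Columns are P1, P2, P3, P4, P5, P6, P7; row i has aⱼ where attribute j ∈ Ti, else bᵢⱼ.
Initial tableau (one row per fragment):
  row 1: b11 b12 a3 a4 a5 a6 a7
  row 2: b21 a2 b23 a4 a5 a6 b27
  row 3: a1 b32 b33 b34 a5 a6 b37
Rows 1 and 2 agree on P6; apply P6→P7 and equate their P7 entries.
Rows 1 and 3 agree on P6; apply P6→P7 and equate their P7 entries.
No row becomes fully distinguished — the join is lossy.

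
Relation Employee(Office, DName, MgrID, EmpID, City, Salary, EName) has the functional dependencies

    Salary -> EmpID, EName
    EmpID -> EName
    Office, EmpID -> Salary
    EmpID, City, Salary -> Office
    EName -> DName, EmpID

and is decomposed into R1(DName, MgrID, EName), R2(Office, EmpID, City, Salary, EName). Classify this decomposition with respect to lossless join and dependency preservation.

lossy but dependency-preserving

Lossless test: (EName)⁺ = {DName, EmpID, EName}, which is a superkey of neither fragment — lossy.
Dependency preservation: EName → DName, EmpID is not contained in any single fragment, but the restricted closure of its left-hand side across the fragments still reaches the right-hand side; the remaining FDs each lie inside some fragment. All dependencies are preserved.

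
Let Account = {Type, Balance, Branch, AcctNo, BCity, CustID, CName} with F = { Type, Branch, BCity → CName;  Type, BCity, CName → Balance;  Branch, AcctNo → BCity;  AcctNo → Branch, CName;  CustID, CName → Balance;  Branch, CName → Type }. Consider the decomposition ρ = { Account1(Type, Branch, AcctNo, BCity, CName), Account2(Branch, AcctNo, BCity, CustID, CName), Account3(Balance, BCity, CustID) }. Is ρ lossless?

Chase test. Columns are Type, Balance, Branch, AcctNo, BCity, CustID, CName; row i has aⱼ where attribute j ∈ Accounti, else bᵢⱼ.
Initial tableau (one row per fragment):
  row 1: a1 b12 a3 a4 a5 b16 a7
  row 2: b21 b22 a3 a4 a5 a6 a7
  row 3: b31 a2 b33 b34 a5 a6 b37
Rows 1 and 2 agree on Branch, CName; apply Branch, CName→Type and equate their Type entries.
Rows 1 and 2 agree on Type, BCity, CName; apply Type, BCity, CName→Balance and equate their Balance entries.
No row becomes fully distinguished — the join is lossy.

No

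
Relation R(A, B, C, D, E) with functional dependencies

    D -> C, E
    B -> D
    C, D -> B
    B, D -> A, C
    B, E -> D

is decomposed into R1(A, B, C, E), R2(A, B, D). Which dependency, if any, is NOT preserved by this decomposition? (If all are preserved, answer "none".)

none

D → C, E: restricted closure across fragments reaches C, E.
B → D lies within R2.
C, D → B: restricted closure across fragments reaches B.
B, D → A, C: restricted closure across fragments reaches A, C.
B, E → D: restricted closure across fragments reaches D.
Every dependency is enforceable on the fragments, so the decomposition is dependency-preserving.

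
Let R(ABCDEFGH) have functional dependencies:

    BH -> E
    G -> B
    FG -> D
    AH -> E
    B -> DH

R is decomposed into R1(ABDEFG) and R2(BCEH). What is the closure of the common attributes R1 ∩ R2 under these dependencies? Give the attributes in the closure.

BDEH

R1 ∩ R2 = {BE}.
B → DH applies, adding DH
Closure: {BDEH}.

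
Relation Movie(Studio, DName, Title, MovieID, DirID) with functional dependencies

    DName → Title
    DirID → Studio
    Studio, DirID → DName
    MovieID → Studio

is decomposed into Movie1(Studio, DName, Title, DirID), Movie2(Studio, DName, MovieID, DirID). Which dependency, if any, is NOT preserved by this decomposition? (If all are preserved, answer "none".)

DName → Title lies within Movie1.
DirID → Studio lies within Movie1.
Studio, DirID → DName lies within Movie1.
MovieID → Studio lies within Movie2.
Every dependency is enforceable on the fragments, so the decomposition is dependency-preserving.

none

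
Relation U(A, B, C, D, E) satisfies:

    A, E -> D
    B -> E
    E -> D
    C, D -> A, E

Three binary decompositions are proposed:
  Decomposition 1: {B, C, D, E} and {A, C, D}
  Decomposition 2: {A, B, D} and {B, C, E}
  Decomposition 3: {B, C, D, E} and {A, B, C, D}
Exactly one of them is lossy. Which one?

Decomposition 1: common = {C, D}, closure = {A, C, D, E} → lossless.
Decomposition 2: common = {B}, closure = {B, D, E} → lossy.
Decomposition 3: common = {B, C, D}, closure = {A, B, C, D, E} → lossless.

Decomposition 2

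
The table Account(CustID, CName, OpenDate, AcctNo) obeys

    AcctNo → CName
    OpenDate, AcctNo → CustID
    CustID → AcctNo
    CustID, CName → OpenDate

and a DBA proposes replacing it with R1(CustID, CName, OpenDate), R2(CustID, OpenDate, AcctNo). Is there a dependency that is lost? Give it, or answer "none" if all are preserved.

Check AcctNo → CName: no single fragment contains all of {CName, AcctNo}, and the restricted closure of {AcctNo} across the fragments never reaches {CName}.
OpenDate, AcctNo → CustID is preserved.
CustID → AcctNo is preserved.
CustID, CName → OpenDate is preserved.

AcctNo → CName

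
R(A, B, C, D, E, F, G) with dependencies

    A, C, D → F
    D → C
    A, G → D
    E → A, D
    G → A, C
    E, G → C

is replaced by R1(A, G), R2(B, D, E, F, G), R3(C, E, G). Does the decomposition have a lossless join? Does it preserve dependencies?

Lossless test (chase): Rows 2 and 3 agree on E; apply E→A, D and equate their A, D entries. Rows 1 and 2 agree on G; apply G→A, C and equate their A, C entries. Rows 1 and 3 agree on G; apply G→A, C and equate their A, C entries. Rows 2 and 3 agree on A, C, D; apply A, C, D→F and equate their F entries. Rows 1 and 2 agree on A, G; apply A, G→D and equate their D entries. Rows 1 and 2 agree on A, C, D; apply A, C, D→F and equate their F entries. Row 2 is now all distinguished symbols — the join is lossless.
Dependency preservation: the restricted closure of {A, C, D} across the fragments never reaches {F}, so A, C, D → F cannot be enforced without a join — not preserved.

lossless but not dependency-preserving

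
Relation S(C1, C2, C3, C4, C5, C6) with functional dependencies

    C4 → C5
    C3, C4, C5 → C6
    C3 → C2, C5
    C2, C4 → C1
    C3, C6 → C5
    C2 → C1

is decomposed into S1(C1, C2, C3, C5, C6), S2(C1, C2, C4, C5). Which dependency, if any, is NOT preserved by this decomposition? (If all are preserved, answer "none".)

C3, C4, C5 → C6

Check C3, C4, C5 → C6: no single fragment contains all of {C3, C4, C5, C6}, and the restricted closure of {C3, C4, C5} across the fragments never reaches {C6}.
C4 → C5 is preserved.
C3 → C2, C5 is preserved.
C2, C4 → C1 is preserved.
C3, C6 → C5 is preserved.
C2 → C1 is preserved.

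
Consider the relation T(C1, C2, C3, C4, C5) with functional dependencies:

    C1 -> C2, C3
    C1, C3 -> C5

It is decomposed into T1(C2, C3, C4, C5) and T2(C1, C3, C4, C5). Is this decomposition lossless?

No

Common attributes: T1 ∩ T2 = {C3, C4, C5}.
No dependency enlarges {C3, C4, C5}, so (C3, C4, C5)⁺ = {C3, C4, C5}.
The closure contains neither all of T1 = {C2, C3, C4, C5} nor all of T2 = {C1, C3, C4, C5}, so the common attributes are not a superkey of either fragment. The join is lossy.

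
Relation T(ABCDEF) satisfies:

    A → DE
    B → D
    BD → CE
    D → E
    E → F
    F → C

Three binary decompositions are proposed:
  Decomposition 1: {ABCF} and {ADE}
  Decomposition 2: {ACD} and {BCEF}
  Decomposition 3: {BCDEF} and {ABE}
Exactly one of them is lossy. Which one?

Decomposition 2

Decomposition 1: common = {A}, closure = {ACDEF} → lossless.
Decomposition 2: common = {C}, closure = {C} → lossy.
Decomposition 3: common = {BE}, closure = {BCDEF} → lossless.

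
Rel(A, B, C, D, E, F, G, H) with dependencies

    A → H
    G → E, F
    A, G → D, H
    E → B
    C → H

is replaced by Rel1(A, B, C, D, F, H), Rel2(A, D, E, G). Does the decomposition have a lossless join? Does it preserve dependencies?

Lossless test: (A, D)⁺ = {A, D, H}, which is a superkey of neither fragment — lossy.
Dependency preservation: the restricted closure of {G} across the fragments never reaches {E, F}, so G → E, F cannot be enforced without a join — not preserved.

lossy and not dependency-preserving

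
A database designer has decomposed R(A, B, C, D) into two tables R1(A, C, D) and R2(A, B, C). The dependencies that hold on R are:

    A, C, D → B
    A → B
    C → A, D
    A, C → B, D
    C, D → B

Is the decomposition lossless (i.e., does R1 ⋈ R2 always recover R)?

Yes

Common attributes: R1 ∩ R2 = {A, C}.
Closure of {A, C}: A → B applies, adding B; C → A, D applies, adding D. So (A, C)⁺ = {A, B, C, D}.
This closure contains every attribute of R1, so R1 ∩ R2 → R1. The join is lossless.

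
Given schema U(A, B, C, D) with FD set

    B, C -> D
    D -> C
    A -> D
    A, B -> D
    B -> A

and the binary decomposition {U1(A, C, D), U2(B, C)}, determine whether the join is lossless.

Common attributes: U1 ∩ U2 = {C}.
No dependency enlarges {C}, so (C)⁺ = {C}.
The closure contains neither all of U1 = {A, C, D} nor all of U2 = {B, C}, so the common attributes are not a superkey of either fragment. The join is lossy.

No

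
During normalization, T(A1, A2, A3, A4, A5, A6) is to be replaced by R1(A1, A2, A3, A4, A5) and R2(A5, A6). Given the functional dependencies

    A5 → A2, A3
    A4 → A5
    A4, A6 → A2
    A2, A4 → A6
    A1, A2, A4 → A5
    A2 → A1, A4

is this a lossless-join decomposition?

Common attributes: R1 ∩ R2 = {A5}.
Closure of {A5}: A5 → A2, A3 applies, adding A2, A3; A2 → A1, A4 applies, adding A1, A4; A2, A4 → A6 applies, adding A6. So (A5)⁺ = {A1, A2, A3, A4, A5, A6}.
This closure contains every attribute of R1, so R1 ∩ R2 → R1. The join is lossless.

Yes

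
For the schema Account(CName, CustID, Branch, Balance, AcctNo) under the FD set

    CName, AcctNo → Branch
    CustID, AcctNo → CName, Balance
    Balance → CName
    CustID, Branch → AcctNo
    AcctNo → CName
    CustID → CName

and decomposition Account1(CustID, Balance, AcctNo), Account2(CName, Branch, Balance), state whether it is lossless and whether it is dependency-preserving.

Lossless test: (Balance)⁺ = {CName, Balance}, which is a superkey of neither fragment — lossy.
Dependency preservation: the restricted closure of {CName, AcctNo} across the fragments never reaches {Branch}, so CName, AcctNo → Branch cannot be enforced without a join — not preserved.

lossy and not dependency-preserving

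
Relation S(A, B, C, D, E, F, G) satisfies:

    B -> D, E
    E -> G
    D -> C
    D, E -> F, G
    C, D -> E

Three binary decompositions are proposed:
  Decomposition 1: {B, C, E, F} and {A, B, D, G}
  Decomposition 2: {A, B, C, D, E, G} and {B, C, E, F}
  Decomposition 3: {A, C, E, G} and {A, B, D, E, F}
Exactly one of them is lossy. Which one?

Decomposition 1: common = {B}, closure = {B, C, D, E, F, G} → lossless.
Decomposition 2: common = {B, C, E}, closure = {B, C, D, E, F, G} → lossless.
Decomposition 3: common = {A, E}, closure = {A, E, G} → lossy.

Decomposition 3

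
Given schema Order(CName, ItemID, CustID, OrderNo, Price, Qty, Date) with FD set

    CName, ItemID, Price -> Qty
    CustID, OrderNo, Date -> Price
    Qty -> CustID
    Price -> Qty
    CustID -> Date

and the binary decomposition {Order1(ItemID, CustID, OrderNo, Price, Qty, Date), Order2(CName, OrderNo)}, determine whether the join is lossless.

No

Common attributes: Order1 ∩ Order2 = {OrderNo}.
No dependency enlarges {OrderNo}, so (OrderNo)⁺ = {OrderNo}.
The closure contains neither all of Order1 = {ItemID, CustID, OrderNo, Price, Qty, Date} nor all of Order2 = {CName, OrderNo}, so the common attributes are not a superkey of either fragment. The join is lossy.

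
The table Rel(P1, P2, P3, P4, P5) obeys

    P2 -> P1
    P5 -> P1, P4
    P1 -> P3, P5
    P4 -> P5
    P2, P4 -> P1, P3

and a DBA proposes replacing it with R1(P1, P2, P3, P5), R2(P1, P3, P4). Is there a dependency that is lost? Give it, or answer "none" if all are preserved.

P2 → P1 lies within R1.
P5 → P1, P4: restricted closure across fragments reaches P1, P4.
P1 → P3, P5 lies within R1.
P4 → P5: restricted closure across fragments reaches P5.
P2, P4 → P1, P3: restricted closure across fragments reaches P1, P3.
Every dependency is enforceable on the fragments, so the decomposition is dependency-preserving.

none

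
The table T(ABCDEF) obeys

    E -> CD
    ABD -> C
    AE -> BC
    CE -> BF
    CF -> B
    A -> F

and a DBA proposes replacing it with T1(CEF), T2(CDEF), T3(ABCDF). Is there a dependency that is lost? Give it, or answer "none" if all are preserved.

none

E → CD lies within T2.
ABD → C lies within T3.
AE → BC: restricted closure across fragments reaches BC.
CE → BF: restricted closure across fragments reaches BF.
CF → B lies within T3.
A → F lies within T3.
Every dependency is enforceable on the fragments, so the decomposition is dependency-preserving.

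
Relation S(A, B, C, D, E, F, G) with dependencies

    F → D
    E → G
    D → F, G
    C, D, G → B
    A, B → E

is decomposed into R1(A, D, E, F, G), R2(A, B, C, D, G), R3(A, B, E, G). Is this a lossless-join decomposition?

Yes

Chase test. Columns are A, B, C, D, E, F, G; row i has aⱼ where attribute j ∈ Ri, else bᵢⱼ.
Initial tableau (one row per fragment):
  row 1: a1 b12 b13 a4 a5 a6 a7
  row 2: a1 a2 a3 a4 b25 b26 a7
  row 3: a1 a2 b33 b34 a5 b36 a7
Rows 1 and 2 agree on D; apply D→F, G and equate their F, G entries.
Rows 2 and 3 agree on A, B; apply A, B→E and equate their E entries.
Row 2 is now all distinguished symbols — the join is lossless.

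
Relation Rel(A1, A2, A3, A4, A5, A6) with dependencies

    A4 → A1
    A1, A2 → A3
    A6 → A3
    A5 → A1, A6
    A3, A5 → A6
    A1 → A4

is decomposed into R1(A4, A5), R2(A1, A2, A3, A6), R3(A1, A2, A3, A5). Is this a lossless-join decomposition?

Chase test. Columns are A1, A2, A3, A4, A5, A6; row i has aⱼ where attribute j ∈ Ri, else bᵢⱼ.
Initial tableau (one row per fragment):
  row 1: b11 b12 b13 a4 a5 b16
  row 2: a1 a2 a3 b24 b25 a6
  row 3: a1 a2 a3 b34 a5 b36
Rows 1 and 3 agree on A5; apply A5→A1, A6 and equate their A1, A6 entries.
Rows 1 and 2 agree on A1; apply A1→A4 and equate their A4 entries.
Rows 1 and 3 agree on A1; apply A1→A4 and equate their A4 entries.
Rows 1 and 3 agree on A6; apply A6→A3 and equate their A3 entries.
No row becomes fully distinguished — the join is lossy.

No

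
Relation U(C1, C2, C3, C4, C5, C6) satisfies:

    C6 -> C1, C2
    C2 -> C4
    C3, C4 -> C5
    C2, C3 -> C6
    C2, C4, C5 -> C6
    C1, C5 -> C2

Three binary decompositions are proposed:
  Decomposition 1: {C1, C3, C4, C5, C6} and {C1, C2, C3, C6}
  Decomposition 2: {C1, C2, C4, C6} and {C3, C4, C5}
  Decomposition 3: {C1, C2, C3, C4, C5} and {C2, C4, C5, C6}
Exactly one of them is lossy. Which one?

Decomposition 1: common = {C1, C3, C6}, closure = {C1, C2, C3, C4, C5, C6} → lossless.
Decomposition 2: common = {C4}, closure = {C4} → lossy.
Decomposition 3: common = {C2, C4, C5}, closure = {C1, C2, C4, C5, C6} → lossless.

Decomposition 2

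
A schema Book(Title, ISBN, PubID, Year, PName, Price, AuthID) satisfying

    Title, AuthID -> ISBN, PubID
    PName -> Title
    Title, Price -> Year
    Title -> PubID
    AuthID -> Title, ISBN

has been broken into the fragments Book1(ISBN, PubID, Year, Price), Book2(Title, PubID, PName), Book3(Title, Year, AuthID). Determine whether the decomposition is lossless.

Chase test. Columns are Title, ISBN, PubID, Year, PName, Price, AuthID; row i has aⱼ where attribute j ∈ Booki, else bᵢⱼ.
Initial tableau (one row per fragment):
  row 1: b11 a2 a3 a4 b15 a6 b17
  row 2: a1 b22 a3 b24 a5 b26 b27
  row 3: a1 b32 b33 a4 b35 b36 a7
Rows 2 and 3 agree on Title; apply Title→PubID and equate their PubID entries.
No row becomes fully distinguished — the join is lossy.

No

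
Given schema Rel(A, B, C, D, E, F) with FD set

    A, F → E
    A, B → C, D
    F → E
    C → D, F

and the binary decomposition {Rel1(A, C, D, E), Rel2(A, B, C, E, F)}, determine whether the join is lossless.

Common attributes: Rel1 ∩ Rel2 = {A, C, E}.
Closure of {A, C, E}: C → D, F applies, adding D, F. So (A, C, E)⁺ = {A, C, D, E, F}.
This closure contains every attribute of Rel1, so Rel1 ∩ Rel2 → Rel1. The join is lossless.

Yes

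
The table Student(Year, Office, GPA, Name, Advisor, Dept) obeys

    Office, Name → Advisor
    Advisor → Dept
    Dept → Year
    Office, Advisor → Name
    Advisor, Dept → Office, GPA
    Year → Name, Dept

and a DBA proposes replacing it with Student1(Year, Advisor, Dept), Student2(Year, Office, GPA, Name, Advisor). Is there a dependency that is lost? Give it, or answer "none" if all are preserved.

Office, Name → Advisor lies within Student2.
Advisor → Dept lies within Student1.
Dept → Year lies within Student1.
Office, Advisor → Name lies within Student2.
Advisor, Dept → Office, GPA: restricted closure across fragments reaches Office, GPA.
Year → Name, Dept: restricted closure across fragments reaches Name, Dept.
Every dependency is enforceable on the fragments, so the decomposition is dependency-preserving.

none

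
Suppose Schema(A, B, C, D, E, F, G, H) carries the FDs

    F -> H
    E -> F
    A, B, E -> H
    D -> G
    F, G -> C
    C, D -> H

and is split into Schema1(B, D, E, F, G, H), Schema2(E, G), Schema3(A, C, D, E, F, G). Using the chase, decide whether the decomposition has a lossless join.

No

Chase test. Columns are A, B, C, D, E, F, G, H; row i has aⱼ where attribute j ∈ Schemai, else bᵢⱼ.
Initial tableau (one row per fragment):
  row 1: b11 a2 b13 a4 a5 a6 a7 a8
  row 2: b21 b22 b23 b24 a5 b26 a7 b28
  row 3: a1 b32 a3 a4 a5 a6 a7 b38
Rows 1 and 3 agree on F; apply F→H and equate their H entries.
Rows 1 and 2 agree on E; apply E→F and equate their F entries.
Rows 1 and 2 agree on F, G; apply F, G→C and equate their C entries.
Rows 1 and 3 agree on F, G; apply F, G→C and equate their C entries.
Rows 1 and 2 agree on F; apply F→H and equate their H entries.
No row becomes fully distinguished — the join is lossy.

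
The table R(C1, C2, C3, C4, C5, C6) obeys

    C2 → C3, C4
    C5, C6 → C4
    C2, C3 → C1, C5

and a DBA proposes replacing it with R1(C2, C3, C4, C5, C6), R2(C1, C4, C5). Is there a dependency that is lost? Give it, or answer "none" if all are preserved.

Check C2, C3 → C1, C5: no single fragment contains all of {C1, C2, C3, C5}, and the restricted closure of {C2, C3} across the fragments never reaches {C1, C5}.
C2 → C3, C4 is preserved.
C5, C6 → C4 is preserved.

C2, C3 → C1, C5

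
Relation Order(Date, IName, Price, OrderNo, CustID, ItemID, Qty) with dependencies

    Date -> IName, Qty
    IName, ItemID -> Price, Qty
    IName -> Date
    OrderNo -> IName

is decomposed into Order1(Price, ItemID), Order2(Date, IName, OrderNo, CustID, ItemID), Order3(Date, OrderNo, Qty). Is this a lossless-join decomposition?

Chase test. Columns are Date, IName, Price, OrderNo, CustID, ItemID, Qty; row i has aⱼ where attribute j ∈ Orderi, else bᵢⱼ.
Initial tableau (one row per fragment):
  row 1: b11 b12 a3 b14 b15 a6 b17
  row 2: a1 a2 b23 a4 a5 a6 b27
  row 3: a1 b32 b33 a4 b35 b36 a7
Rows 2 and 3 agree on Date; apply Date→IName, Qty and equate their IName, Qty entries.
No row becomes fully distinguished — the join is lossy.

No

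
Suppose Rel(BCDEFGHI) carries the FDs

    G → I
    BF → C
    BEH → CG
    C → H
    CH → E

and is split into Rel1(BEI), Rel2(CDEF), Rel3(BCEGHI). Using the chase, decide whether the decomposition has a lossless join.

Chase test. Columns are BCDEFGHI; row i has aⱼ where attribute j ∈ Reli, else bᵢⱼ.
Initial tableau (one row per fragment):
  row 1: a1 b12 b13 a4 b15 b16 b17 a8
  row 2: b21 a2 a3 a4 a5 b26 b27 b28
  row 3: a1 a2 b33 a4 b35 a6 a7 a8
Rows 2 and 3 agree on C; apply C→H and equate their H entries.
No row becomes fully distinguished — the join is lossy.

No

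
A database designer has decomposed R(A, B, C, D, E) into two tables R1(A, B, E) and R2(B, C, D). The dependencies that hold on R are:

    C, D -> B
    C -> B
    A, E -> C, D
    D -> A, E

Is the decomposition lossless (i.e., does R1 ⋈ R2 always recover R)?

Common attributes: R1 ∩ R2 = {B}.
No dependency enlarges {B}, so (B)⁺ = {B}.
The closure contains neither all of R1 = {A, B, E} nor all of R2 = {B, C, D}, so the common attributes are not a superkey of either fragment. The join is lossy.

No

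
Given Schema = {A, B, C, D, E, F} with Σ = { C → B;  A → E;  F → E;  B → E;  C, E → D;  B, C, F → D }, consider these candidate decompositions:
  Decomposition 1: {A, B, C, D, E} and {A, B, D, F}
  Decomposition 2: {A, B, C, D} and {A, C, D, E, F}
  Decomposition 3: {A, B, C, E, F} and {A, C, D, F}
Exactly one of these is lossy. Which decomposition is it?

Decomposition 1

Decomposition 1: common = {A, B, D}, closure = {A, B, D, E} → lossy.
Decomposition 2: common = {A, C, D}, closure = {A, B, C, D, E} → lossless.
Decomposition 3: common = {A, C, F}, closure = {A, B, C, D, E, F} → lossless.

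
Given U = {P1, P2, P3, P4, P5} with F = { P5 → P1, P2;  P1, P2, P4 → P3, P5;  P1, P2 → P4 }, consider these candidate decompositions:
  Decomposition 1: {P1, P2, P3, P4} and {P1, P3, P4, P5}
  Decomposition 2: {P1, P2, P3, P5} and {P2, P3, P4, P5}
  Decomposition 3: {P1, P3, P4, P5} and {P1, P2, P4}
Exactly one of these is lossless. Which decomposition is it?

Decomposition 2

Decomposition 1: common = {P1, P3, P4}, closure = {P1, P3, P4} → lossy.
Decomposition 2: common = {P2, P3, P5}, closure = {P1, P2, P3, P4, P5} → lossless.
Decomposition 3: common = {P1, P4}, closure = {P1, P4} → lossy.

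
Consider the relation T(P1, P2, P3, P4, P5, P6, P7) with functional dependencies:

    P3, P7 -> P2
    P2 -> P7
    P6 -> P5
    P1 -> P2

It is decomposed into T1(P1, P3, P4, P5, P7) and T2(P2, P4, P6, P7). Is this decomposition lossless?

No

Common attributes: T1 ∩ T2 = {P4, P7}.
No dependency enlarges {P4, P7}, so (P4, P7)⁺ = {P4, P7}.
The closure contains neither all of T1 = {P1, P3, P4, P5, P7} nor all of T2 = {P2, P4, P6, P7}, so the common attributes are not a superkey of either fragment. The join is lossy.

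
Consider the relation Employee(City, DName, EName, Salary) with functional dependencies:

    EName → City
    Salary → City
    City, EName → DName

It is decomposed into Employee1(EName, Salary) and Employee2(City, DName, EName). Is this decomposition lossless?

Common attributes: Employee1 ∩ Employee2 = {EName}.
Closure of {EName}: EName → City applies, adding City; City, EName → DName applies, adding DName. So (EName)⁺ = {City, DName, EName}.
This closure contains every attribute of Employee2, so Employee1 ∩ Employee2 → Employee2. The join is lossless.

Yes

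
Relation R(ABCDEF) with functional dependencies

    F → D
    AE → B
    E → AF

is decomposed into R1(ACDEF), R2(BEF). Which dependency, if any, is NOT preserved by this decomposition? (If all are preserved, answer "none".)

F → D lies within R1.
AE → B: restricted closure across fragments reaches B.
E → AF lies within R1.
Every dependency is enforceable on the fragments, so the decomposition is dependency-preserving.

none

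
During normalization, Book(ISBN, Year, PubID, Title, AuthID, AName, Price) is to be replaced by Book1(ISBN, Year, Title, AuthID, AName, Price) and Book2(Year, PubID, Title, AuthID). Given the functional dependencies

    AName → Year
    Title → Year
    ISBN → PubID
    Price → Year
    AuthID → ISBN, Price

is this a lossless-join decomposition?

Common attributes: Book1 ∩ Book2 = {Year, Title, AuthID}.
Closure of {Year, Title, AuthID}: AuthID → ISBN, Price applies, adding ISBN, Price; ISBN → PubID applies, adding PubID. So (Year, Title, AuthID)⁺ = {ISBN, Year, PubID, Title, AuthID, Price}.
This closure contains every attribute of Book2, so Book1 ∩ Book2 → Book2. The join is lossless.

Yes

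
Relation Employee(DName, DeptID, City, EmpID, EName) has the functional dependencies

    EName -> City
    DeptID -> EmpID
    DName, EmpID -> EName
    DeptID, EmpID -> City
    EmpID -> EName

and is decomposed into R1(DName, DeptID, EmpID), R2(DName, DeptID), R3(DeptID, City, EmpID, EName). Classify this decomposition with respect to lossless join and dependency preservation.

lossless and dependency-preserving

Lossless test (chase): Rows 1 and 2 agree on DeptID; apply DeptID→EmpID and equate their EmpID entries. Rows 1 and 2 agree on DName, EmpID; apply DName, EmpID→EName and equate their EName entries. Rows 1 and 2 agree on DeptID, EmpID; apply DeptID, EmpID→City and equate their City entries. Rows 1 and 3 agree on DeptID, EmpID; apply DeptID, EmpID→City and equate their City entries. Rows 1 and 3 agree on EmpID; apply EmpID→EName and equate their EName entries. Row 1 is now all distinguished symbols — the join is lossless.
Dependency preservation: DName, EmpID → EName is not contained in any single fragment, but the restricted closure of its left-hand side across the fragments still reaches the right-hand side; the remaining FDs each lie inside some fragment. All dependencies are preserved.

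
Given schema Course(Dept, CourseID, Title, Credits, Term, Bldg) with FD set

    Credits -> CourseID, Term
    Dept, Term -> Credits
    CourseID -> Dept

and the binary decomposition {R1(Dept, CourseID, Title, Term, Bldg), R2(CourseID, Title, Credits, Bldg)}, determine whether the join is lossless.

Common attributes: R1 ∩ R2 = {CourseID, Title, Bldg}.
Closure of {CourseID, Title, Bldg}: CourseID → Dept applies, adding Dept. So (CourseID, Title, Bldg)⁺ = {Dept, CourseID, Title, Bldg}.
The closure contains neither all of R1 = {Dept, CourseID, Title, Term, Bldg} nor all of R2 = {CourseID, Title, Credits, Bldg}, so the common attributes are not a superkey of either fragment. The join is lossy.

No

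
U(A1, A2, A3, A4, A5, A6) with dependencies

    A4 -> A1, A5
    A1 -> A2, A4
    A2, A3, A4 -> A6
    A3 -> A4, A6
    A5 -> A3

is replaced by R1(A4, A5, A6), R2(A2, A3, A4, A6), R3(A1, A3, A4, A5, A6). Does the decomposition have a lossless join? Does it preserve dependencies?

lossless and dependency-preserving

Lossless test (chase): Rows 1 and 2 agree on A4; apply A4→A1, A5 and equate their A1, A5 entries. Rows 1 and 3 agree on A4; apply A4→A1, A5 and equate their A1, A5 entries. Rows 1 and 2 agree on A1; apply A1→A2, A4 and equate their A2, A4 entries. Rows 1 and 3 agree on A1; apply A1→A2, A4 and equate their A2, A4 entries. Rows 1 and 2 agree on A5; apply A5→A3 and equate their A3 entries. Row 1 is now all distinguished symbols — the join is lossless.
Dependency preservation: A1 → A2, A4 is not contained in any single fragment, but the restricted closure of its left-hand side across the fragments still reaches the right-hand side; the remaining FDs each lie inside some fragment. All dependencies are preserved.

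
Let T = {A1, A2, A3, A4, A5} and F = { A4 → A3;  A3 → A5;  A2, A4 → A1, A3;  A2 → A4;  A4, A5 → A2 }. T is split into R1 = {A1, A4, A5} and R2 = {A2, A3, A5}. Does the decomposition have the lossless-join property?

Common attributes: R1 ∩ R2 = {A5}.
No dependency enlarges {A5}, so (A5)⁺ = {A5}.
The closure contains neither all of R1 = {A1, A4, A5} nor all of R2 = {A2, A3, A5}, so the common attributes are not a superkey of either fragment. The join is lossy.

No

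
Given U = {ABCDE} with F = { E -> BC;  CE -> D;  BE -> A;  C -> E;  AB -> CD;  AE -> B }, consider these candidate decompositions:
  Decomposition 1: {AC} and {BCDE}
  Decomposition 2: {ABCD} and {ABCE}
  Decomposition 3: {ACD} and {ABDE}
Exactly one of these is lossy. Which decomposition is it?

Decomposition 3

Decomposition 1: common = {C}, closure = {ABCDE} → lossless.
Decomposition 2: common = {ABC}, closure = {ABCDE} → lossless.
Decomposition 3: common = {AD}, closure = {AD} → lossy.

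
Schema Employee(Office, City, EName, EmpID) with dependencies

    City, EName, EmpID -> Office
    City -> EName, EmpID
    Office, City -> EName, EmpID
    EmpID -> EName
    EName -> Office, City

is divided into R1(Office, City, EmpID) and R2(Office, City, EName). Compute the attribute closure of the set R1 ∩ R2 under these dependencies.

Office, City, EName, EmpID

R1 ∩ R2 = {Office, City}.
City → EName, EmpID applies, adding EName, EmpID
Closure: {Office, City, EName, EmpID}.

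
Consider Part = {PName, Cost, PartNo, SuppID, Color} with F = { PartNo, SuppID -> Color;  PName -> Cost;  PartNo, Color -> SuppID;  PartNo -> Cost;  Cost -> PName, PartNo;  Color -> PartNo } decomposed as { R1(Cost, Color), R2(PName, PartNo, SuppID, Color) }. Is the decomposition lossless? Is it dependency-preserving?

lossless but not dependency-preserving

Lossless test: (Color)⁺ = {PName, Cost, PartNo, SuppID, Color}, which contains all of one fragment — lossless.
Dependency preservation: the restricted closure of {PName} across the fragments never reaches {Cost}, so PName → Cost cannot be enforced without a join — not preserved.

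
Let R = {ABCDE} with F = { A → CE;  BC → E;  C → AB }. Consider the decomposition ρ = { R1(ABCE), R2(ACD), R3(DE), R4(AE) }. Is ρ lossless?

Chase test. Columns are ABCDE; row i has aⱼ where attribute j ∈ Ri, else bᵢⱼ.
Initial tableau (one row per fragment):
  row 1: a1 a2 a3 b14 a5
  row 2: a1 b22 a3 a4 b25
  row 3: b31 b32 b33 a4 a5
  row 4: a1 b42 b43 b44 a5
Rows 1 and 2 agree on A; apply A→CE and equate their CE entries.
Rows 1 and 4 agree on A; apply A→CE and equate their CE entries.
Rows 1 and 2 agree on C; apply C→AB and equate their AB entries.
Rows 1 and 4 agree on C; apply C→AB and equate their AB entries.
Row 2 is now all distinguished symbols — the join is lossless.

Yes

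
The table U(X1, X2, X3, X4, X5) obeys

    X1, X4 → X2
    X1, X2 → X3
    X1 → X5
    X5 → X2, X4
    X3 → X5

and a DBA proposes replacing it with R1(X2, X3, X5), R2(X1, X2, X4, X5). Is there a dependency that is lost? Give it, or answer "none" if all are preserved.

Check X1, X2 → X3: no single fragment contains all of {X1, X2, X3}, and the restricted closure of {X1, X2} across the fragments never reaches {X3}.
X1, X4 → X2 is preserved.
X1 → X5 is preserved.
X5 → X2, X4 is preserved.
X3 → X5 is preserved.

X1, X2 → X3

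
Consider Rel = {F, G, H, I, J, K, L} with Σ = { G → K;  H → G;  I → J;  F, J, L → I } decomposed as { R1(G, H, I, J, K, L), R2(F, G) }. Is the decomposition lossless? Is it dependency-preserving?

lossy and not dependency-preserving

Lossless test: (G)⁺ = {G, K}, which is a superkey of neither fragment — lossy.
Dependency preservation: the restricted closure of {F, J, L} across the fragments never reaches {I}, so F, J, L → I cannot be enforced without a join — not preserved.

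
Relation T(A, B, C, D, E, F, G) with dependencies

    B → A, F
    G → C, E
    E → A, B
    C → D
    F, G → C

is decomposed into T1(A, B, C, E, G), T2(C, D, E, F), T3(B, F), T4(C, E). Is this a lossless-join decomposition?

Yes

Chase test. Columns are A, B, C, D, E, F, G; row i has aⱼ where attribute j ∈ Ti, else bᵢⱼ.
Initial tableau (one row per fragment):
  row 1: a1 a2 a3 b14 a5 b16 a7
  row 2: b21 b22 a3 a4 a5 a6 b27
  row 3: b31 a2 b33 b34 b35 a6 b37
  row 4: b41 b42 a3 b44 a5 b46 b47
Rows 1 and 3 agree on B; apply B→A, F and equate their A, F entries.
Rows 1 and 2 agree on E; apply E→A, B and equate their A, B entries.
Rows 1 and 4 agree on E; apply E→A, B and equate their A, B entries.
Rows 1 and 2 agree on C; apply C→D and equate their D entries.
Rows 1 and 4 agree on C; apply C→D and equate their D entries.
Rows 1 and 4 agree on B; apply B→A, F and equate their A, F entries.
Row 1 is now all distinguished symbols — the join is lossless.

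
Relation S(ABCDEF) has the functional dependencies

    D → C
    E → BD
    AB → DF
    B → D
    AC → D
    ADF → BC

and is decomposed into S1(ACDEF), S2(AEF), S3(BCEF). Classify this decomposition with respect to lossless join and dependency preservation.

Lossless test (chase): Rows 1 and 2 agree on E; apply E→BD and equate their BD entries. Rows 1 and 3 agree on E; apply E→BD and equate their BD entries. Rows 1 and 2 agree on ADF; apply ADF→BC and equate their BC entries. Row 1 is now all distinguished symbols — the join is lossless.
Dependency preservation: the restricted closure of {AB} across the fragments never reaches {DF}, so AB → DF cannot be enforced without a join — not preserved.

lossless but not dependency-preserving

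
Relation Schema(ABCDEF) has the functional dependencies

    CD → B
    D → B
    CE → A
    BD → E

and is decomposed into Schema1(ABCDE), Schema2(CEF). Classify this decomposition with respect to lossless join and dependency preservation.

Lossless test: (CE)⁺ = {ACE}, which is a superkey of neither fragment — lossy.
Dependency preservation: every FD's attributes lie within a single fragment, so each can be enforced locally — preserved.

lossy but dependency-preserving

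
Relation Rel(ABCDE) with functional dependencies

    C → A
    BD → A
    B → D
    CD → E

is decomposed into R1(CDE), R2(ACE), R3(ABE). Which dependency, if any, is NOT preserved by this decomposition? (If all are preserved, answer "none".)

Check B → D: no single fragment contains all of {BD}, and the restricted closure of {B} across the fragments never reaches {D}.
C → A is preserved.
BD → A is preserved.
CD → E is preserved.

B → D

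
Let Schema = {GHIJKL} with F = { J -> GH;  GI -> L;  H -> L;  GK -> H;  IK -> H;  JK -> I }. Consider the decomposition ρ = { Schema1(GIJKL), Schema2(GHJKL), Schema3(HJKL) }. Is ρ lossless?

Yes

Chase test. Columns are GHIJKL; row i has aⱼ where attribute j ∈ Schemai, else bᵢⱼ.
Initial tableau (one row per fragment):
  row 1: a1 b12 a3 a4 a5 a6
  row 2: a1 a2 b23 a4 a5 a6
  row 3: b31 a2 b33 a4 a5 a6
Rows 1 and 2 agree on J; apply J→GH and equate their GH entries.
Rows 1 and 3 agree on J; apply J→GH and equate their GH entries.
Rows 1 and 2 agree on JK; apply JK→I and equate their I entries.
Rows 1 and 3 agree on JK; apply JK→I and equate their I entries.
Row 1 is now all distinguished symbols — the join is lossless.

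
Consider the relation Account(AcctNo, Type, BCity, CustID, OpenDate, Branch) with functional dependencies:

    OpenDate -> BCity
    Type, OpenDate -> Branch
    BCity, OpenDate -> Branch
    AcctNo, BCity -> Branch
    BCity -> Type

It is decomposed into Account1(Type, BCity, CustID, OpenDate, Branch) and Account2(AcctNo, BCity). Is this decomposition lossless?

No

Common attributes: Account1 ∩ Account2 = {BCity}.
Closure of {BCity}: BCity → Type applies, adding Type. So (BCity)⁺ = {Type, BCity}.
The closure contains neither all of Account1 = {Type, BCity, CustID, OpenDate, Branch} nor all of Account2 = {AcctNo, BCity}, so the common attributes are not a superkey of either fragment. The join is lossy.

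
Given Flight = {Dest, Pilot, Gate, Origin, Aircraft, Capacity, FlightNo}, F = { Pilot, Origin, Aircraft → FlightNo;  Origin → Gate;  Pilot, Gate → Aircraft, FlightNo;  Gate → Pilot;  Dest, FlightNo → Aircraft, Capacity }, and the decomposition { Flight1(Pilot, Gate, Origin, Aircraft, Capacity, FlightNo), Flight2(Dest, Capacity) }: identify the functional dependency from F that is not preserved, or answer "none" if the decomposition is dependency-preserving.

Check Dest, FlightNo → Aircraft, Capacity: no single fragment contains all of {Dest, Aircraft, Capacity, FlightNo}, and the restricted closure of {Dest, FlightNo} across the fragments never reaches {Aircraft, Capacity}.
Pilot, Origin, Aircraft → FlightNo is preserved.
Origin → Gate is preserved.
Pilot, Gate → Aircraft, FlightNo is preserved.
Gate → Pilot is preserved.

Dest, FlightNo → Aircraft, Capacity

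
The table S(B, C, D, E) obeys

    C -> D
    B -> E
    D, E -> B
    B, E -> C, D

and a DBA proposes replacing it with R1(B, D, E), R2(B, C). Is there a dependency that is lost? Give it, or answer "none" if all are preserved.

C -> D

Check C → D: no single fragment contains all of {C, D}, and the restricted closure of {C} across the fragments never reaches {D}.
B → E is preserved.
D, E → B is preserved.
B, E → C, D is preserved.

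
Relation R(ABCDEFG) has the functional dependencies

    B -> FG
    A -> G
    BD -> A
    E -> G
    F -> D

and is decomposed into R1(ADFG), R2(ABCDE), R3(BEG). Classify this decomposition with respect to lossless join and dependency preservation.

lossy and not dependency-preserving

Lossless test (chase): Rows 2 and 3 agree on B; apply B→FG and equate their FG entries. Rows 2 and 3 agree on F; apply F→D and equate their D entries. Rows 2 and 3 agree on BD; apply BD→A and equate their A entries. No row becomes fully distinguished — the join is lossy.
Dependency preservation: the restricted closure of {B} across the fragments never reaches {FG}, so B → FG cannot be enforced without a join — not preserved.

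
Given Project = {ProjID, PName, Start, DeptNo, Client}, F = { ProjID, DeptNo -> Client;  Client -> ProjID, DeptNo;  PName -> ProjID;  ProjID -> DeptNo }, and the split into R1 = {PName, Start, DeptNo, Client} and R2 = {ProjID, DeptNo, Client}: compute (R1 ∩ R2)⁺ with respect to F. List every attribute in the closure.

ProjID, DeptNo, Client

R1 ∩ R2 = {DeptNo, Client}.
Client → ProjID, DeptNo applies, adding ProjID
Closure: {ProjID, DeptNo, Client}.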